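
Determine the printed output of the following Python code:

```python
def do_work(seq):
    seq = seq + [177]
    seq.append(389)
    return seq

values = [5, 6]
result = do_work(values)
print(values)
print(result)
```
[5, 6]
[5, 6, 177, 389]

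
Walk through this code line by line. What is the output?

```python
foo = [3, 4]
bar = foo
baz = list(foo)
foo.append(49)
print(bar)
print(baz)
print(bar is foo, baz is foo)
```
[3, 4, 49]
[3, 4]
True False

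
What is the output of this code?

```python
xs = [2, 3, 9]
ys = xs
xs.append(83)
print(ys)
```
[2, 3, 9, 83]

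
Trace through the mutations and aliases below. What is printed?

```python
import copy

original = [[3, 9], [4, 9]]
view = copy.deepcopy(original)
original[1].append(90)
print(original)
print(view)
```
[[3, 9], [4, 9, 90]]
[[3, 9], [4, 9]]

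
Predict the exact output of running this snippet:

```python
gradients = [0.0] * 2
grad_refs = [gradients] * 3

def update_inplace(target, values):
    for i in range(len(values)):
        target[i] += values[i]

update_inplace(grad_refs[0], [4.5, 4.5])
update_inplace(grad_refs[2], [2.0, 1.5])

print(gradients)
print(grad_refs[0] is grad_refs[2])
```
[6.5, 6.0]
True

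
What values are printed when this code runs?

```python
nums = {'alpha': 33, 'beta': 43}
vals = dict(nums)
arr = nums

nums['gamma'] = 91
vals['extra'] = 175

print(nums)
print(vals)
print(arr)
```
{'alpha': 33, 'beta': 43, 'gamma': 91}
{'alpha': 33, 'beta': 43, 'extra': 175}
{'alpha': 33, 'beta': 43, 'gamma': 91}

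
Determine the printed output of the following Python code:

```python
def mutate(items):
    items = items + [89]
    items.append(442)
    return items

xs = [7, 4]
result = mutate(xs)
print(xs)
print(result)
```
[7, 4]
[7, 4, 89, 442]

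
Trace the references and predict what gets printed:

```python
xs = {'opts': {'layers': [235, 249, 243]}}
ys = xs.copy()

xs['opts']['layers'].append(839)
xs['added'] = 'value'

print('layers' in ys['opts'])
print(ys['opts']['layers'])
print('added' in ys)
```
True
[235, 249, 243, 839]
False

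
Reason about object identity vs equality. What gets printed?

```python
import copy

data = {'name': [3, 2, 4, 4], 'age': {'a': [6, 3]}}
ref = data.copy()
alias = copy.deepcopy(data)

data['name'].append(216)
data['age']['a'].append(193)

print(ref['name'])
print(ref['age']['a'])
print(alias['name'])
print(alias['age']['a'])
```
[3, 2, 4, 4, 216]
[6, 3, 193]
[3, 2, 4, 4]
[6, 3]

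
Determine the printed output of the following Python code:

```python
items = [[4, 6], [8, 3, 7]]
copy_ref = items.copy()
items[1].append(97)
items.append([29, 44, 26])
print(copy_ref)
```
[[4, 6], [8, 3, 7, 97]]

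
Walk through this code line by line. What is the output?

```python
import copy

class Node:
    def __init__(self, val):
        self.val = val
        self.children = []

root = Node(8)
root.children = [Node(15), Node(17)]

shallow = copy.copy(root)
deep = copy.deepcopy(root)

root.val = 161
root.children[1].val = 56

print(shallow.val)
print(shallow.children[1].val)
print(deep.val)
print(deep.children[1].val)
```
8
56
8
17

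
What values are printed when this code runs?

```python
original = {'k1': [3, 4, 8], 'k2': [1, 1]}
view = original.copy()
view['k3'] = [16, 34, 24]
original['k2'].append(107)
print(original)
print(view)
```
{'k1': [3, 4, 8], 'k2': [1, 1, 107]}
{'k1': [3, 4, 8], 'k2': [1, 1, 107], 'k3': [16, 34, 24]}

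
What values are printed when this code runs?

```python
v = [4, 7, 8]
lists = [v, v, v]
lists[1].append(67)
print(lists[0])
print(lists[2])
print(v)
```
[4, 7, 8, 67]
[4, 7, 8, 67]
[4, 7, 8, 67]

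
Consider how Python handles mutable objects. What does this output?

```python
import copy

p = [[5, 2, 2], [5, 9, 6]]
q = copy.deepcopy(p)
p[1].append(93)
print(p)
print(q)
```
[[5, 2, 2], [5, 9, 6, 93]]
[[5, 2, 2], [5, 9, 6]]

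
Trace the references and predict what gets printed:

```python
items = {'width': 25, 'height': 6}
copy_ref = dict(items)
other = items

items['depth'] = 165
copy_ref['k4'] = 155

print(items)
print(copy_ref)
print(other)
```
{'width': 25, 'height': 6, 'depth': 165}
{'width': 25, 'height': 6, 'k4': 155}
{'width': 25, 'height': 6, 'depth': 165}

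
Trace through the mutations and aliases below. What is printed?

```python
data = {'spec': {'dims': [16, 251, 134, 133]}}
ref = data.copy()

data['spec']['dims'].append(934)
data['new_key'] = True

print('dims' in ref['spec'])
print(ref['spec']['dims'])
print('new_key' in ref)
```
True
[16, 251, 134, 133, 934]
False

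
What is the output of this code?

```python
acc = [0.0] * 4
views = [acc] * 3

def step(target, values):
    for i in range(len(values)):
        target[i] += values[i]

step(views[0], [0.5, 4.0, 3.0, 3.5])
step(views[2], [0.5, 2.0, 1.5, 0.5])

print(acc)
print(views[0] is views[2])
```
[1.0, 6.0, 4.5, 4.0]
True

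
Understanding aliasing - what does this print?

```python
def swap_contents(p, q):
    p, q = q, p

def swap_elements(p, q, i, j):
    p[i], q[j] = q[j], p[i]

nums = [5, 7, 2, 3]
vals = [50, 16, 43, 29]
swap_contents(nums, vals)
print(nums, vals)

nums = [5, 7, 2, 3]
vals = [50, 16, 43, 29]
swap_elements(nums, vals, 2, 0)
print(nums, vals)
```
[5, 7, 2, 3] [50, 16, 43, 29]
[5, 7, 50, 3] [2, 16, 43, 29]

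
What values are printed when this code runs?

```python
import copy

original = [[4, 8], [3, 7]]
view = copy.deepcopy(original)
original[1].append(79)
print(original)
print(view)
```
[[4, 8], [3, 7, 79]]
[[4, 8], [3, 7]]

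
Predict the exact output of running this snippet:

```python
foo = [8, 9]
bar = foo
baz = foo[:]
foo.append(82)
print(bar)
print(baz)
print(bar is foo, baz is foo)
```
[8, 9, 82]
[8, 9]
True False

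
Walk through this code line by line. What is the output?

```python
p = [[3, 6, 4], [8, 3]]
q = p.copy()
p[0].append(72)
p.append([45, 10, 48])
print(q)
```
[[3, 6, 4, 72], [8, 3]]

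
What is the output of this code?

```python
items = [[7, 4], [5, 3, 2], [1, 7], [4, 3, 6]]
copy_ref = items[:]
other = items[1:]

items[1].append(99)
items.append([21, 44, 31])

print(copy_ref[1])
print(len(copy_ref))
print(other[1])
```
[5, 3, 2, 99]
4
[1, 7]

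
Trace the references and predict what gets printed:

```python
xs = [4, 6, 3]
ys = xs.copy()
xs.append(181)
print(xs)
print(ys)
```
[4, 6, 3, 181]
[4, 6, 3]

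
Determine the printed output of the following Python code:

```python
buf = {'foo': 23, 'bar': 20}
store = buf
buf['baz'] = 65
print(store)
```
{'foo': 23, 'bar': 20, 'baz': 65}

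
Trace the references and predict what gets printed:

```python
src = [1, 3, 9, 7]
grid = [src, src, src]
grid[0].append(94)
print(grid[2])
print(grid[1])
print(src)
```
[1, 3, 9, 7, 94]
[1, 3, 9, 7, 94]
[1, 3, 9, 7, 94]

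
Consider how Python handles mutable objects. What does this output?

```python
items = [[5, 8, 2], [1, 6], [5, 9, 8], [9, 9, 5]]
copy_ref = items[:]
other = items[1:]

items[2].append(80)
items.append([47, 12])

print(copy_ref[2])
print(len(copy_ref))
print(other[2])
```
[5, 9, 8, 80]
4
[9, 9, 5]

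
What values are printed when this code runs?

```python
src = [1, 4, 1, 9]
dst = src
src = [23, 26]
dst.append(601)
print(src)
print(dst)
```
[23, 26]
[1, 4, 1, 9, 601]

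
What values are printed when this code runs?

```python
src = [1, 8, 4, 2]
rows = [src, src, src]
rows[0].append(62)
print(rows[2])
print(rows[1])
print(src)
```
[1, 8, 4, 2, 62]
[1, 8, 4, 2, 62]
[1, 8, 4, 2, 62]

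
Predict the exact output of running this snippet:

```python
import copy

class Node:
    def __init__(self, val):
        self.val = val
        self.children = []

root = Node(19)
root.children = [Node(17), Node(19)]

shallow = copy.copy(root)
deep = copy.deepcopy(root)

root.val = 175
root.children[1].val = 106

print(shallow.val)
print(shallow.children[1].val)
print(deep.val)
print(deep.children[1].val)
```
19
106
19
19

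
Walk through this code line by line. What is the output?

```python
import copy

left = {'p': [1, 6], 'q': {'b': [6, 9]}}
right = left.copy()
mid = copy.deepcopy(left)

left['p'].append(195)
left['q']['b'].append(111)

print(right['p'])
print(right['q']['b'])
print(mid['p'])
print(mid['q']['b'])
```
[1, 6, 195]
[6, 9, 111]
[1, 6]
[6, 9]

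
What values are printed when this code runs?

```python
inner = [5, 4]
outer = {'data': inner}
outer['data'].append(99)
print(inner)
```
[5, 4, 99]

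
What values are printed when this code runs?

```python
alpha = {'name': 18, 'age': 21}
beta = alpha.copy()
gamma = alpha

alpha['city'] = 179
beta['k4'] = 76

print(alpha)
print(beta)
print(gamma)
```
{'name': 18, 'age': 21, 'city': 179}
{'name': 18, 'age': 21, 'k4': 76}
{'name': 18, 'age': 21, 'city': 179}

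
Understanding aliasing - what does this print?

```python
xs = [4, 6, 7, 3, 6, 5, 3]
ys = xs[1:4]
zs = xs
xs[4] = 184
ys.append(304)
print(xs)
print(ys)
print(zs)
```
[4, 6, 7, 3, 184, 5, 3]
[6, 7, 3, 304]
[4, 6, 7, 3, 184, 5, 3]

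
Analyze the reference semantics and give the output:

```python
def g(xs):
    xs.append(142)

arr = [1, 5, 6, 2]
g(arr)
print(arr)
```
[1, 5, 6, 2, 142]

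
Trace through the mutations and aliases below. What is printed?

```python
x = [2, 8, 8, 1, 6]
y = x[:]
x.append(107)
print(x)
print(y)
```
[2, 8, 8, 1, 6, 107]
[2, 8, 8, 1, 6]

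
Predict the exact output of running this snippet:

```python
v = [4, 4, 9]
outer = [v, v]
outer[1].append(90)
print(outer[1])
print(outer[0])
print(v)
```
[4, 4, 9, 90]
[4, 4, 9, 90]
[4, 4, 9, 90]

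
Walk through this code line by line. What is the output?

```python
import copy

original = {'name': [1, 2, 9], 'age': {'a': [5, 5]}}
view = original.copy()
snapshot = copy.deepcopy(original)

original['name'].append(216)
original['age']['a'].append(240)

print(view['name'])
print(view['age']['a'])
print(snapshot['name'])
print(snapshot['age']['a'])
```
[1, 2, 9, 216]
[5, 5, 240]
[1, 2, 9]
[5, 5]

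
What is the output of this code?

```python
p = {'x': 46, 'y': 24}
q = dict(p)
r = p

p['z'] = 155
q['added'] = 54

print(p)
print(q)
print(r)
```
{'x': 46, 'y': 24, 'z': 155}
{'x': 46, 'y': 24, 'added': 54}
{'x': 46, 'y': 24, 'z': 155}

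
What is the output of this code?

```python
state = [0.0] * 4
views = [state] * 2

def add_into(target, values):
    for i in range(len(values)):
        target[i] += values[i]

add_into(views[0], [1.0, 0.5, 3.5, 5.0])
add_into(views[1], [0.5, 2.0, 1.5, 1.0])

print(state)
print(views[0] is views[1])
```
[1.5, 2.5, 5.0, 6.0]
True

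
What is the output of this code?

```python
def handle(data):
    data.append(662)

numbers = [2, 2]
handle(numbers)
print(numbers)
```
[2, 2, 662]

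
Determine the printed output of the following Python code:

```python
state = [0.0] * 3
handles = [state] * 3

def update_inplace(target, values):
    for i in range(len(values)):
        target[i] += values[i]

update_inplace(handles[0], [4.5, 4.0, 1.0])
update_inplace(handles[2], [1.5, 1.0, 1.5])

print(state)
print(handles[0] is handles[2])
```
[6.0, 5.0, 2.5]
True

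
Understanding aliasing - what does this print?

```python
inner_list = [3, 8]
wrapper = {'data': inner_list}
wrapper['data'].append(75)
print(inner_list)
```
[3, 8, 75]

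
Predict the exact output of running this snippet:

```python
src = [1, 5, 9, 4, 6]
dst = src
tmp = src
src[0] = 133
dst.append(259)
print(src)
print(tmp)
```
[133, 5, 9, 4, 6, 259]
[133, 5, 9, 4, 6, 259]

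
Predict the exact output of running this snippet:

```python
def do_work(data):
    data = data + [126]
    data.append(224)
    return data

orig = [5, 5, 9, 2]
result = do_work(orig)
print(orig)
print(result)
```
[5, 5, 9, 2]
[5, 5, 9, 2, 126, 224]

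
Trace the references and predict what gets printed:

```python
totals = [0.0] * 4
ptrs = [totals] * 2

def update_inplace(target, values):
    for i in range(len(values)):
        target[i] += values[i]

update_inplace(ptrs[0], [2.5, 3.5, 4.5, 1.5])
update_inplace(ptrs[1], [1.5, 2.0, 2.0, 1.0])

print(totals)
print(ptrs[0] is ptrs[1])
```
[4.0, 5.5, 6.5, 2.5]
True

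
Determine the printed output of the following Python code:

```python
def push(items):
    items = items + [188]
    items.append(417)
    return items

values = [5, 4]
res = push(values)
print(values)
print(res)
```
[5, 4]
[5, 4, 188, 417]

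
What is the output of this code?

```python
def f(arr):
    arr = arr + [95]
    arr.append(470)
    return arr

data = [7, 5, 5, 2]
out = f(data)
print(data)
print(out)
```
[7, 5, 5, 2]
[7, 5, 5, 2, 95, 470]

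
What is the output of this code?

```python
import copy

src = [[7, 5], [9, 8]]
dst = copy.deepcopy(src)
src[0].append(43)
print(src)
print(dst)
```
[[7, 5, 43], [9, 8]]
[[7, 5], [9, 8]]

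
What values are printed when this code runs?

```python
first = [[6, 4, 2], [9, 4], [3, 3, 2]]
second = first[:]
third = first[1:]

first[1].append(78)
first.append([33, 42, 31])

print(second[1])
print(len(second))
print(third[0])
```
[9, 4, 78]
3
[9, 4, 78]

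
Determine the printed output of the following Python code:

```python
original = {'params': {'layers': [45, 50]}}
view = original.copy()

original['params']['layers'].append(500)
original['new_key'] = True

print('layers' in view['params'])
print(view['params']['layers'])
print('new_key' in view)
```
True
[45, 50, 500]
False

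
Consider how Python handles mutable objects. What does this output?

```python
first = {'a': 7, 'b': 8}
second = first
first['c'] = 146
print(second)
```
{'a': 7, 'b': 8, 'c': 146}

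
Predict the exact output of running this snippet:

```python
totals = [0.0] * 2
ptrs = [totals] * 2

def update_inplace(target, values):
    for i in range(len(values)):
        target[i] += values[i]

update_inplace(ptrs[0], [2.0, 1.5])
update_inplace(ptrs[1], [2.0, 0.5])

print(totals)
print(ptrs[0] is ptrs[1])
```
[4.0, 2.0]
True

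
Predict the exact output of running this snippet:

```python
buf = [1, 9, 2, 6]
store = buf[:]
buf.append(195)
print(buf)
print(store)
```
[1, 9, 2, 6, 195]
[1, 9, 2, 6]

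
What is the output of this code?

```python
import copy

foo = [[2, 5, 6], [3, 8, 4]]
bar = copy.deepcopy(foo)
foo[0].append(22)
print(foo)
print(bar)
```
[[2, 5, 6, 22], [3, 8, 4]]
[[2, 5, 6], [3, 8, 4]]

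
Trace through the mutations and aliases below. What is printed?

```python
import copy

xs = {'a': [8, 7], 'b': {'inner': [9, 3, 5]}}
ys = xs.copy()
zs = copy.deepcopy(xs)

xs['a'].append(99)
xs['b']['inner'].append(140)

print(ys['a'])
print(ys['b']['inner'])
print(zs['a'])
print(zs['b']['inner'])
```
[8, 7, 99]
[9, 3, 5, 140]
[8, 7]
[9, 3, 5]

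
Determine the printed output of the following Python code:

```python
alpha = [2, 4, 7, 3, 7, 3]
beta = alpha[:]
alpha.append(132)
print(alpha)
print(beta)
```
[2, 4, 7, 3, 7, 3, 132]
[2, 4, 7, 3, 7, 3]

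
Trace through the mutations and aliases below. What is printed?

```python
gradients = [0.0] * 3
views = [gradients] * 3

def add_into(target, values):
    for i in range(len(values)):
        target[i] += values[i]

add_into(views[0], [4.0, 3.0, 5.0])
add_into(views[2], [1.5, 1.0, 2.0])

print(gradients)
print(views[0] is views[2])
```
[5.5, 4.0, 7.0]
True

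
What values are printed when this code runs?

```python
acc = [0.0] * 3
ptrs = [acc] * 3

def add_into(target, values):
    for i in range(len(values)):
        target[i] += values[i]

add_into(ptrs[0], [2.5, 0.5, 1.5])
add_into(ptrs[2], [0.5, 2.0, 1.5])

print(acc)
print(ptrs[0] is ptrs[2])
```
[3.0, 2.5, 3.0]
True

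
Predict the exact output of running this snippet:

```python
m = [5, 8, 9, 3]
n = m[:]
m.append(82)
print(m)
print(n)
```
[5, 8, 9, 3, 82]
[5, 8, 9, 3]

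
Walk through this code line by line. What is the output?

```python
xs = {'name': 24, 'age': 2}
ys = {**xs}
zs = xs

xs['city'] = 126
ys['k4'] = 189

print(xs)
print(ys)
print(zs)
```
{'name': 24, 'age': 2, 'city': 126}
{'name': 24, 'age': 2, 'k4': 189}
{'name': 24, 'age': 2, 'city': 126}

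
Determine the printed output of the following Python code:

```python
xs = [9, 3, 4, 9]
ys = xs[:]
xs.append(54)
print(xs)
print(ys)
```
[9, 3, 4, 9, 54]
[9, 3, 4, 9]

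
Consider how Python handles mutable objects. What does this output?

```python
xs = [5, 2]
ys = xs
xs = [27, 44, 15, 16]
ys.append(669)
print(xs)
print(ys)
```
[27, 44, 15, 16]
[5, 2, 669]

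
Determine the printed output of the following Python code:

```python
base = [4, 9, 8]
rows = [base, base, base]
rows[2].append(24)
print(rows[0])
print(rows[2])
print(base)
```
[4, 9, 8, 24]
[4, 9, 8, 24]
[4, 9, 8, 24]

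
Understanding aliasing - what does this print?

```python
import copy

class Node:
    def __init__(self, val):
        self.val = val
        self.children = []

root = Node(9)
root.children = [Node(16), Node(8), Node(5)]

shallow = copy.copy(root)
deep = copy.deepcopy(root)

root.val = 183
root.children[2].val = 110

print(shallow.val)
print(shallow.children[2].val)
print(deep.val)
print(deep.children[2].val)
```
9
110
9
5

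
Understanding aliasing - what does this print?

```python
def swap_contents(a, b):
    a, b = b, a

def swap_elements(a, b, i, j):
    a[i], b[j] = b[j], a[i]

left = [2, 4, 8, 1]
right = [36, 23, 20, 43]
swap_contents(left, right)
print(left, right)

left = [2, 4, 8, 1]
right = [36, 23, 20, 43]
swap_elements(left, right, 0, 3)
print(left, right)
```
[2, 4, 8, 1] [36, 23, 20, 43]
[43, 4, 8, 1] [36, 23, 20, 2]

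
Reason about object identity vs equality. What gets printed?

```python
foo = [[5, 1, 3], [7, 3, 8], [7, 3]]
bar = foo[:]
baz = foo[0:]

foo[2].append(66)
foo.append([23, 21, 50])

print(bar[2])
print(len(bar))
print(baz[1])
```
[7, 3, 66]
3
[7, 3, 8]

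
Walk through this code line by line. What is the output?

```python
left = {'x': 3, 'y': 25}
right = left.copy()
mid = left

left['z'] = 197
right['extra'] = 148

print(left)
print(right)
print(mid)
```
{'x': 3, 'y': 25, 'z': 197}
{'x': 3, 'y': 25, 'extra': 148}
{'x': 3, 'y': 25, 'z': 197}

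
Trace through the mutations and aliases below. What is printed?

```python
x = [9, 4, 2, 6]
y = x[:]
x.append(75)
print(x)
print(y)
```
[9, 4, 2, 6, 75]
[9, 4, 2, 6]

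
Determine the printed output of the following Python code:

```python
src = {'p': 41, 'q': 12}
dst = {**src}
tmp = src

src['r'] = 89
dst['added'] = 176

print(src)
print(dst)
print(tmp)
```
{'p': 41, 'q': 12, 'r': 89}
{'p': 41, 'q': 12, 'added': 176}
{'p': 41, 'q': 12, 'r': 89}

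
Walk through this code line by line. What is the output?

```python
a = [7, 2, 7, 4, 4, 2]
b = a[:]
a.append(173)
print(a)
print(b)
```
[7, 2, 7, 4, 4, 2, 173]
[7, 2, 7, 4, 4, 2]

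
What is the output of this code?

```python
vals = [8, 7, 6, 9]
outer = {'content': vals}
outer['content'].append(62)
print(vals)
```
[8, 7, 6, 9, 62]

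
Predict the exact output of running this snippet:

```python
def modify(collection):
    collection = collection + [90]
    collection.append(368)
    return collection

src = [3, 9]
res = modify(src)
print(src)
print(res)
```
[3, 9]
[3, 9, 90, 368]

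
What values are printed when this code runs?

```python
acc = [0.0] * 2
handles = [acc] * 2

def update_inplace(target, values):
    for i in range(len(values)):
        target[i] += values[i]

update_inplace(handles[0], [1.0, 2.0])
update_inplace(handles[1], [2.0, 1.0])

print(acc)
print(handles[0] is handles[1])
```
[3.0, 3.0]
True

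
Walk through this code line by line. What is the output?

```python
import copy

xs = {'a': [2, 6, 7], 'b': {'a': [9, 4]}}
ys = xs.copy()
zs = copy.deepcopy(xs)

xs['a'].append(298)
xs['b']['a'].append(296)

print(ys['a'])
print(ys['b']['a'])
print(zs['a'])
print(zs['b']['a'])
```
[2, 6, 7, 298]
[9, 4, 296]
[2, 6, 7]
[9, 4]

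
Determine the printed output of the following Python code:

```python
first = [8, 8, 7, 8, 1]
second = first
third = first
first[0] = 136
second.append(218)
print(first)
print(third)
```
[136, 8, 7, 8, 1, 218]
[136, 8, 7, 8, 1, 218]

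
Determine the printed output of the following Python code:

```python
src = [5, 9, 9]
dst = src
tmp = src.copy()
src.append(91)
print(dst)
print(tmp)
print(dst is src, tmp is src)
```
[5, 9, 9, 91]
[5, 9, 9]
True False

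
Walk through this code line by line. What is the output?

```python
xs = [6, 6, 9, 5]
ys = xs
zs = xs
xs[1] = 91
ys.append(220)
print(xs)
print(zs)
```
[6, 91, 9, 5, 220]
[6, 91, 9, 5, 220]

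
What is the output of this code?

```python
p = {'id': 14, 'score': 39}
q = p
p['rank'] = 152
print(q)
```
{'id': 14, 'score': 39, 'rank': 152}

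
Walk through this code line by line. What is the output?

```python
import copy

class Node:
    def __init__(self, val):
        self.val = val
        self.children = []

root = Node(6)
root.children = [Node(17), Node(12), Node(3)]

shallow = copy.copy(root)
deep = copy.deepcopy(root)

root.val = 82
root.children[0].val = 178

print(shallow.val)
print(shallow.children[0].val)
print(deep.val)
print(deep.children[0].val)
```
6
178
6
17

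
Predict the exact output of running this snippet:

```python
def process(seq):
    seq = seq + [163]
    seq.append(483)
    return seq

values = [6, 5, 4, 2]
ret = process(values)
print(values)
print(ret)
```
[6, 5, 4, 2]
[6, 5, 4, 2, 163, 483]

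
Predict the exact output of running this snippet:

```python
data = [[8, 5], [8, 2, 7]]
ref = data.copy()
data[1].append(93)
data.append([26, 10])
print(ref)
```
[[8, 5], [8, 2, 7, 93]]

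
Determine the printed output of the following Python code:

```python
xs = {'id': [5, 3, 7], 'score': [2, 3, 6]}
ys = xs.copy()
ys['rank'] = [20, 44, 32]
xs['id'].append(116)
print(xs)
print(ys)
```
{'id': [5, 3, 7, 116], 'score': [2, 3, 6]}
{'id': [5, 3, 7, 116], 'score': [2, 3, 6], 'rank': [20, 44, 32]}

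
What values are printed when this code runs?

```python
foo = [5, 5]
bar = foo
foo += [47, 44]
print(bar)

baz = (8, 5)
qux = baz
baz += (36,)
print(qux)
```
[5, 5, 47, 44]
(8, 5)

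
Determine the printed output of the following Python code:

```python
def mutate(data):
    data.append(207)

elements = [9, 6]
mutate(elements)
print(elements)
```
[9, 6, 207]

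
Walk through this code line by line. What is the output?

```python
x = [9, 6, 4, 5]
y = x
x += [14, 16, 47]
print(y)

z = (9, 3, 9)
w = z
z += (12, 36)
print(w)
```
[9, 6, 4, 5, 14, 16, 47]
(9, 3, 9)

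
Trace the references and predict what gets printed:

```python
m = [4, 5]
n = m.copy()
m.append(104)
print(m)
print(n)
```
[4, 5, 104]
[4, 5]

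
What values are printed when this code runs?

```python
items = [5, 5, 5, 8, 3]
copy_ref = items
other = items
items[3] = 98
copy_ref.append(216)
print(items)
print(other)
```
[5, 5, 5, 98, 3, 216]
[5, 5, 5, 98, 3, 216]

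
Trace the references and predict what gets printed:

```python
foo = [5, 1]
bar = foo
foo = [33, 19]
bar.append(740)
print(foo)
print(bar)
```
[33, 19]
[5, 1, 740]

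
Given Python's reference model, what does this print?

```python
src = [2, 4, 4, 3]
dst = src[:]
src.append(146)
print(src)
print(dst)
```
[2, 4, 4, 3, 146]
[2, 4, 4, 3]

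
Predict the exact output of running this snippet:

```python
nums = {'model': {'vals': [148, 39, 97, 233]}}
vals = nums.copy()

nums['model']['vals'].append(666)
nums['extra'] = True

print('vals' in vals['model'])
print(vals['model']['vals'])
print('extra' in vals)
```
True
[148, 39, 97, 233, 666]
False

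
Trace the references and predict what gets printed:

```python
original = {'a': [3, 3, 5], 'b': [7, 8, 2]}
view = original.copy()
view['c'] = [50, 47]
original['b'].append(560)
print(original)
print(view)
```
{'a': [3, 3, 5], 'b': [7, 8, 2, 560]}
{'a': [3, 3, 5], 'b': [7, 8, 2, 560], 'c': [50, 47]}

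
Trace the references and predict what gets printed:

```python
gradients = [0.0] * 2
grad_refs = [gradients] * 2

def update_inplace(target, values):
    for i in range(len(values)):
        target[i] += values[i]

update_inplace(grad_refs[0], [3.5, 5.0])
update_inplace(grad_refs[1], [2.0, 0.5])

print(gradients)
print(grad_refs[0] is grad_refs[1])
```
[5.5, 5.5]
True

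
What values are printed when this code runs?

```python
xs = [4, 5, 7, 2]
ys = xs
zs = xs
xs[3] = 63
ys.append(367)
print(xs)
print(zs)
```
[4, 5, 7, 63, 367]
[4, 5, 7, 63, 367]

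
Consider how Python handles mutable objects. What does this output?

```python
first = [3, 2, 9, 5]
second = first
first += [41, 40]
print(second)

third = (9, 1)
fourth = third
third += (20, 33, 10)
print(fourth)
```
[3, 2, 9, 5, 41, 40]
(9, 1)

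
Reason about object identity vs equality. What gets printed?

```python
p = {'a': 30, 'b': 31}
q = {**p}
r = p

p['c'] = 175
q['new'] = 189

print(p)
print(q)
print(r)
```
{'a': 30, 'b': 31, 'c': 175}
{'a': 30, 'b': 31, 'new': 189}
{'a': 30, 'b': 31, 'c': 175}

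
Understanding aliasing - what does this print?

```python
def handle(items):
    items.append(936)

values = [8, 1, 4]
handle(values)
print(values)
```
[8, 1, 4, 936]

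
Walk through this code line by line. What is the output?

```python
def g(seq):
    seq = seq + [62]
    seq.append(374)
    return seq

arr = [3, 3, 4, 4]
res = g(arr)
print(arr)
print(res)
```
[3, 3, 4, 4]
[3, 3, 4, 4, 62, 374]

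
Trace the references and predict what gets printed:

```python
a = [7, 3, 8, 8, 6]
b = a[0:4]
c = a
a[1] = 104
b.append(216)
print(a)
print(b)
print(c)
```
[7, 104, 8, 8, 6]
[7, 3, 8, 8, 216]
[7, 104, 8, 8, 6]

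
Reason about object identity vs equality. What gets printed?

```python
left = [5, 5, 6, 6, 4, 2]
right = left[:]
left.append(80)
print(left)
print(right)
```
[5, 5, 6, 6, 4, 2, 80]
[5, 5, 6, 6, 4, 2]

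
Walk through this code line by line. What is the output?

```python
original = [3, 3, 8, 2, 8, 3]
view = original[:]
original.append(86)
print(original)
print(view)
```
[3, 3, 8, 2, 8, 3, 86]
[3, 3, 8, 2, 8, 3]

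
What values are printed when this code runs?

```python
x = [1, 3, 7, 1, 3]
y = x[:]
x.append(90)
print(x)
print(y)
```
[1, 3, 7, 1, 3, 90]
[1, 3, 7, 1, 3]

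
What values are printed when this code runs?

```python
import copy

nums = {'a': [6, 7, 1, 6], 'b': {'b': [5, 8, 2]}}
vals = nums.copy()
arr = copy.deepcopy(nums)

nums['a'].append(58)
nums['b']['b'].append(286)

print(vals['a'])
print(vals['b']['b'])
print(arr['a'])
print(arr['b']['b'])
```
[6, 7, 1, 6, 58]
[5, 8, 2, 286]
[6, 7, 1, 6]
[5, 8, 2]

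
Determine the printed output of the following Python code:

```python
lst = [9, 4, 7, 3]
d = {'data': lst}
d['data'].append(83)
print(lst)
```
[9, 4, 7, 3, 83]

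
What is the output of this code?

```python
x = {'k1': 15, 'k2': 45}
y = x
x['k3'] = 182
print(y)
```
{'k1': 15, 'k2': 45, 'k3': 182}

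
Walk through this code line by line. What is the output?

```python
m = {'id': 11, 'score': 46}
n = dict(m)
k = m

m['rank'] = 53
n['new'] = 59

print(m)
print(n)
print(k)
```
{'id': 11, 'score': 46, 'rank': 53}
{'id': 11, 'score': 46, 'new': 59}
{'id': 11, 'score': 46, 'rank': 53}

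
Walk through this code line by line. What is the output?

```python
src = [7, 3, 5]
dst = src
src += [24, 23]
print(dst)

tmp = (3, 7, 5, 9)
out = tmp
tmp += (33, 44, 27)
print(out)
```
[7, 3, 5, 24, 23]
(3, 7, 5, 9)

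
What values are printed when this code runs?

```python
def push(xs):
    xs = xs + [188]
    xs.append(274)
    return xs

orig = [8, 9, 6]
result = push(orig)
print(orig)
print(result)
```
[8, 9, 6]
[8, 9, 6, 188, 274]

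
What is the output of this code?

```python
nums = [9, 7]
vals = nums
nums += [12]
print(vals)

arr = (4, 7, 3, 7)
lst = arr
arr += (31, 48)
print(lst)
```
[9, 7, 12]
(4, 7, 3, 7)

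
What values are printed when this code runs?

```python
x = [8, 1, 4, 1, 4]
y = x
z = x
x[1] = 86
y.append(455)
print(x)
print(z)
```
[8, 86, 4, 1, 4, 455]
[8, 86, 4, 1, 4, 455]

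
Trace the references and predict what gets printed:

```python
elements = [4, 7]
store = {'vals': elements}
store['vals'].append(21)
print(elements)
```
[4, 7, 21]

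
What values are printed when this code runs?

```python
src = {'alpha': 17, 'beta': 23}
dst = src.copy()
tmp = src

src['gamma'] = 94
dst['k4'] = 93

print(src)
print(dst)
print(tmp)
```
{'alpha': 17, 'beta': 23, 'gamma': 94}
{'alpha': 17, 'beta': 23, 'k4': 93}
{'alpha': 17, 'beta': 23, 'gamma': 94}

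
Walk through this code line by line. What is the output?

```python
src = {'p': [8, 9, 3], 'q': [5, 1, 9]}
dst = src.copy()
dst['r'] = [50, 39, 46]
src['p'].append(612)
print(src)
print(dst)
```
{'p': [8, 9, 3, 612], 'q': [5, 1, 9]}
{'p': [8, 9, 3, 612], 'q': [5, 1, 9], 'r': [50, 39, 46]}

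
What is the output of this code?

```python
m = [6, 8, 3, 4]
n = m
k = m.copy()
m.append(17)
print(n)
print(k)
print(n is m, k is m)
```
[6, 8, 3, 4, 17]
[6, 8, 3, 4]
True False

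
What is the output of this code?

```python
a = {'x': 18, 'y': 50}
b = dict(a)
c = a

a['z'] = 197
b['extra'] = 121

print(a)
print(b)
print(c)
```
{'x': 18, 'y': 50, 'z': 197}
{'x': 18, 'y': 50, 'extra': 121}
{'x': 18, 'y': 50, 'z': 197}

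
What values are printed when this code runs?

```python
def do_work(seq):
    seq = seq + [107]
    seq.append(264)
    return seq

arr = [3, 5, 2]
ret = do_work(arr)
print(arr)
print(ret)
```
[3, 5, 2]
[3, 5, 2, 107, 264]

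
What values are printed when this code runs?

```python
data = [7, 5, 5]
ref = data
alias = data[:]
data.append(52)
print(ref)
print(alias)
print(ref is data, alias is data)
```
[7, 5, 5, 52]
[7, 5, 5]
True False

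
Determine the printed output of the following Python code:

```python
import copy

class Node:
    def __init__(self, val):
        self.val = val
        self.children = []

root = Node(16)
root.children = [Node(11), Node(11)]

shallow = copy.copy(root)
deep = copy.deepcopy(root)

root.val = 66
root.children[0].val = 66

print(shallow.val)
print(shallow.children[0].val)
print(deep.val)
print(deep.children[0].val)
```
16
66
16
11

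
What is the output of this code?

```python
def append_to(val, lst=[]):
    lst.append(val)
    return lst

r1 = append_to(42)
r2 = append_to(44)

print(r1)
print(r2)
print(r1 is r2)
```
[42, 44]
[42, 44]
True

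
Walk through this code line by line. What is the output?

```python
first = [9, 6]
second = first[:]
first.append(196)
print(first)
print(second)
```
[9, 6, 196]
[9, 6]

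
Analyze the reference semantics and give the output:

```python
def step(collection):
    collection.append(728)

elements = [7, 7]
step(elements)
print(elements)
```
[7, 7, 728]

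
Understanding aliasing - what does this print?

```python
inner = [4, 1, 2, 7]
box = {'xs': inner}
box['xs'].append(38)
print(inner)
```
[4, 1, 2, 7, 38]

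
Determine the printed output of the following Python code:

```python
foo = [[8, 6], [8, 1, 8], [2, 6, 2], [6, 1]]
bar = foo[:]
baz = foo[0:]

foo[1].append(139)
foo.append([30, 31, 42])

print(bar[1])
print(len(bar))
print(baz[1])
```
[8, 1, 8, 139]
4
[8, 1, 8, 139]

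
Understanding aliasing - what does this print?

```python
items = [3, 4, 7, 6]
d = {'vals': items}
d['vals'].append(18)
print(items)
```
[3, 4, 7, 6, 18]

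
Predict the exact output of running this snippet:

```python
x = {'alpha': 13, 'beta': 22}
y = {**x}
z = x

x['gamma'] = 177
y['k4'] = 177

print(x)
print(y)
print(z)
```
{'alpha': 13, 'beta': 22, 'gamma': 177}
{'alpha': 13, 'beta': 22, 'k4': 177}
{'alpha': 13, 'beta': 22, 'gamma': 177}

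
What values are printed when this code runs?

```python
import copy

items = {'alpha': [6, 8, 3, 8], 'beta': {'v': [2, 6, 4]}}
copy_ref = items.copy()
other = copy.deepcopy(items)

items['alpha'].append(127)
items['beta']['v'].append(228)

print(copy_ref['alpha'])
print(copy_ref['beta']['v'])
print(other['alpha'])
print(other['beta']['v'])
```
[6, 8, 3, 8, 127]
[2, 6, 4, 228]
[6, 8, 3, 8]
[2, 6, 4]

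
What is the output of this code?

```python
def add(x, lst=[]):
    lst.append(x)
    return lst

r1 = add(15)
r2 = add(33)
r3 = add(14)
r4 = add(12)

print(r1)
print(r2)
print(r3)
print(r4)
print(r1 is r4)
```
[15, 33, 14, 12]
[15, 33, 14, 12]
[15, 33, 14, 12]
[15, 33, 14, 12]
True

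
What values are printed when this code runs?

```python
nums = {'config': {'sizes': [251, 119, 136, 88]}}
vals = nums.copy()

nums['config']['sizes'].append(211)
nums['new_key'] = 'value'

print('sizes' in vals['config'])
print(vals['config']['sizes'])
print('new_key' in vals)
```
True
[251, 119, 136, 88, 211]
False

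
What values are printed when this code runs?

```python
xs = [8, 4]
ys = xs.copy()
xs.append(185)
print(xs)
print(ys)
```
[8, 4, 185]
[8, 4]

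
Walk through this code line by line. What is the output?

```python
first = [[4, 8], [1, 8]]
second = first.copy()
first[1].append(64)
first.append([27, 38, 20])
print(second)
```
[[4, 8], [1, 8, 64]]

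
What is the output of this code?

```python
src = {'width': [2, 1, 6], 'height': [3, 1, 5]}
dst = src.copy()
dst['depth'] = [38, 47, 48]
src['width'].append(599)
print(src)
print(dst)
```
{'width': [2, 1, 6, 599], 'height': [3, 1, 5]}
{'width': [2, 1, 6, 599], 'height': [3, 1, 5], 'depth': [38, 47, 48]}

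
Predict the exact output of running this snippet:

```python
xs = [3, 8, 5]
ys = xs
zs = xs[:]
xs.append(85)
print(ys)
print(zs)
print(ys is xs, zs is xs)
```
[3, 8, 5, 85]
[3, 8, 5]
True False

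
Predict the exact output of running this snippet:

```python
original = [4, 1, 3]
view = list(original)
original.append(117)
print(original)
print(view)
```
[4, 1, 3, 117]
[4, 1, 3]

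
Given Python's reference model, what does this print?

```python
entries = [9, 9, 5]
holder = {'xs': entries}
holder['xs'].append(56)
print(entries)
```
[9, 9, 5, 56]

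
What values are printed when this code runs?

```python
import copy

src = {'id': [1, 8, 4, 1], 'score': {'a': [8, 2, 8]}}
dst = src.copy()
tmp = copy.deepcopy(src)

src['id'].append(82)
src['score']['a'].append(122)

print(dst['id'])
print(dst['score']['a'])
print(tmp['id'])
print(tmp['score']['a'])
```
[1, 8, 4, 1, 82]
[8, 2, 8, 122]
[1, 8, 4, 1]
[8, 2, 8]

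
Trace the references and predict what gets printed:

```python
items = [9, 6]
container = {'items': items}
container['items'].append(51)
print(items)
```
[9, 6, 51]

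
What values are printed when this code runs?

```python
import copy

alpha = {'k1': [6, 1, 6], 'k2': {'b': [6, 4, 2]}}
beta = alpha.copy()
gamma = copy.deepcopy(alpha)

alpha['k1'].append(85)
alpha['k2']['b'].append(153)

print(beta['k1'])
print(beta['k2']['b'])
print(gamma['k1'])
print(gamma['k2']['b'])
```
[6, 1, 6, 85]
[6, 4, 2, 153]
[6, 1, 6]
[6, 4, 2]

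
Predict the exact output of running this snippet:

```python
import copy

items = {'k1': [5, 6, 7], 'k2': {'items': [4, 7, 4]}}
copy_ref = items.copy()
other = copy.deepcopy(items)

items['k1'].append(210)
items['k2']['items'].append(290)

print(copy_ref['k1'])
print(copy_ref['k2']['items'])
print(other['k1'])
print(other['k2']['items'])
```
[5, 6, 7, 210]
[4, 7, 4, 290]
[5, 6, 7]
[4, 7, 4]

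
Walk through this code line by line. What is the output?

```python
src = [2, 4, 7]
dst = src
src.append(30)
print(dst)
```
[2, 4, 7, 30]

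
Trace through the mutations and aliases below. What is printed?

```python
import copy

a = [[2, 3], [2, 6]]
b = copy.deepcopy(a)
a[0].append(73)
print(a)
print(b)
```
[[2, 3, 73], [2, 6]]
[[2, 3], [2, 6]]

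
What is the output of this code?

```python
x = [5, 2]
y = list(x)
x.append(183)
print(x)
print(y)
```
[5, 2, 183]
[5, 2]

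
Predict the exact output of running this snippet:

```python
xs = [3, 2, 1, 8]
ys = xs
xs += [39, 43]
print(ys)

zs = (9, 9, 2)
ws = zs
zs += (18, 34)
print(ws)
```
[3, 2, 1, 8, 39, 43]
(9, 9, 2)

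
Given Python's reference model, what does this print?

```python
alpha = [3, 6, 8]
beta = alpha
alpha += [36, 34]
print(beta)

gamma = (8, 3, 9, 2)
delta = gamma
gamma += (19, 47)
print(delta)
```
[3, 6, 8, 36, 34]
(8, 3, 9, 2)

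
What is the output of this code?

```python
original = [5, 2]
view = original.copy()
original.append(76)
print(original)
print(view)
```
[5, 2, 76]
[5, 2]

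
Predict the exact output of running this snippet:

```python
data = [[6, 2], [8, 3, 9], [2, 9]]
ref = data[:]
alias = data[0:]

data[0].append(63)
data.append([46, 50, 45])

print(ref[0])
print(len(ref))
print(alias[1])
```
[6, 2, 63]
3
[8, 3, 9]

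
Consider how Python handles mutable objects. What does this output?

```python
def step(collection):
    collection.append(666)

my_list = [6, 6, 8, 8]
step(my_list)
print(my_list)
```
[6, 6, 8, 8, 666]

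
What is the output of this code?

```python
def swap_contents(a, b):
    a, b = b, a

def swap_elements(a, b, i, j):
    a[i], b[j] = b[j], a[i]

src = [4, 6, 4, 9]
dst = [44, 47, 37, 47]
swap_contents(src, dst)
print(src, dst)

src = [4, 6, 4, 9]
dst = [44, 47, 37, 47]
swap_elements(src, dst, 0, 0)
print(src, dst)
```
[4, 6, 4, 9] [44, 47, 37, 47]
[44, 6, 4, 9] [4, 47, 37, 47]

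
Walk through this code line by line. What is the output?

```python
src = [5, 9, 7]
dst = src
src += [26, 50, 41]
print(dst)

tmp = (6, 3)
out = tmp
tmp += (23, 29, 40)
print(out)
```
[5, 9, 7, 26, 50, 41]
(6, 3)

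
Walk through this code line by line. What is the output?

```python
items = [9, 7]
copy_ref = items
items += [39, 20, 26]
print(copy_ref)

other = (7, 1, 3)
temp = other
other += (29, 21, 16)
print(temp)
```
[9, 7, 39, 20, 26]
(7, 1, 3)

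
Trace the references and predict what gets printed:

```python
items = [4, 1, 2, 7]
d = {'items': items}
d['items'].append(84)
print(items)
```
[4, 1, 2, 7, 84]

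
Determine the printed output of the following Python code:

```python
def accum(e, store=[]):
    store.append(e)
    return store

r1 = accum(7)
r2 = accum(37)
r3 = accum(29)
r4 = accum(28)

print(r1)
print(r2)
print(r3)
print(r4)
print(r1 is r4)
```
[7, 37, 29, 28]
[7, 37, 29, 28]
[7, 37, 29, 28]
[7, 37, 29, 28]
True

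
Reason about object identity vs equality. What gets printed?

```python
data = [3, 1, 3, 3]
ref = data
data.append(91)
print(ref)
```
[3, 1, 3, 3, 91]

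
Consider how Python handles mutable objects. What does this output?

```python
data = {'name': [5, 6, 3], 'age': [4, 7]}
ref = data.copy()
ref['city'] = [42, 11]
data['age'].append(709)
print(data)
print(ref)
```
{'name': [5, 6, 3], 'age': [4, 7, 709]}
{'name': [5, 6, 3], 'age': [4, 7, 709], 'city': [42, 11]}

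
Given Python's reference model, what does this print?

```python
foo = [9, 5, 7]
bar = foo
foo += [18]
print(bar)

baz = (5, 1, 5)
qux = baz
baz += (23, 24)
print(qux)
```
[9, 5, 7, 18]
(5, 1, 5)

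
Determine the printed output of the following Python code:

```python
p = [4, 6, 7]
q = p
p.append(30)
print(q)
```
[4, 6, 7, 30]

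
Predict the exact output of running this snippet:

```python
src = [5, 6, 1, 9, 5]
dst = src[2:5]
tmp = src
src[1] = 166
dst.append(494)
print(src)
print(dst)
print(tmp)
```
[5, 166, 1, 9, 5]
[1, 9, 5, 494]
[5, 166, 1, 9, 5]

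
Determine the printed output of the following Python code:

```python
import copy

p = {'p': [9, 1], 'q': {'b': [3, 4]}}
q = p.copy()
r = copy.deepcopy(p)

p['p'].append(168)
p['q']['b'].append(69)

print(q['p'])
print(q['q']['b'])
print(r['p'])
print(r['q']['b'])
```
[9, 1, 168]
[3, 4, 69]
[9, 1]
[3, 4]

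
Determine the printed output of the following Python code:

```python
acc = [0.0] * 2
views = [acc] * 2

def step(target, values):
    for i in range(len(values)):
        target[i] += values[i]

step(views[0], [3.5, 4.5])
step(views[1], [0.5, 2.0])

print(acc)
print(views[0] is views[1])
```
[4.0, 6.5]
True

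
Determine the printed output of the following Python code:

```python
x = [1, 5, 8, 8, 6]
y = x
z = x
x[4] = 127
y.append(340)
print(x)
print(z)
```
[1, 5, 8, 8, 127, 340]
[1, 5, 8, 8, 127, 340]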